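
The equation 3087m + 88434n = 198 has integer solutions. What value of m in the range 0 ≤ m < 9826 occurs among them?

Euclid: 88434 = 28·3087 + 1998; 3087 = 1·1998 + 1089; 1998 = 1·1089 + 909; 1089 = 1·909 + 180; 909 = 5·180 + 9; 180 = 20·9 + 0 → gcd = 9; 198 = 9·22.
Back-substitution yields 3087·(-487) + 88434·(17) = 9, so one solution is m = -487·22 = -10714, n = 17·22 = 374.
Solutions in m differ by 88434/9 = 9826; the one in [0, 9826) is -10714 mod 9826 = 8938.

8938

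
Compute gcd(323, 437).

323 = 17 · 19
437 = 19 · 23
Common: 19 = 19

19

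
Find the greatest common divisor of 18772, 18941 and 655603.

13

gcd(18772, 18941): 18941 = 1·18772 + 169; 18772 = 111·169 + 13; 169 = 13·13 + 0 → 13
gcd(13, 655603): 655603 = 50431·13 + 0 → 13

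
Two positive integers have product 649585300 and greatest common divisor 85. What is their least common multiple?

For any two positive integers, gcd × lcm equals their product. Hence lcm = 649585300 / 85 = 7642180.

7642180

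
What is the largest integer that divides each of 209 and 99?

11

209 = 11 · 19
99 = 3² · 11
Common: 11 = 11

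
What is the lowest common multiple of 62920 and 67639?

gcd first: 67639 = 1·62920 + 4719; 62920 = 13·4719 + 1573; 4719 = 3·1573 + 0 → gcd = 1573
lcm = 62920·67639/gcd = 4255845880/1573 = 2705560

2705560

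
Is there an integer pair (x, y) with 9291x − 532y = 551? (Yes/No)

Yes

gcd(9291, 532): 9291 = 17·532 + 247; 532 = 2·247 + 38; 247 = 6·38 + 19; 38 = 2·19 + 0 → 19
19 divides 551, so a solution exists.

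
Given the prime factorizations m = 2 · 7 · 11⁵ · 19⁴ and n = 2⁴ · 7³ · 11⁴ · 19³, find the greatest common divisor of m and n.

min exponent per shared prime: 2 · 7 · 11⁴ · 19³ = 1405916666

1405916666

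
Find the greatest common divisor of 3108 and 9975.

21

Euclid: 9975 = 3·3108 + 651; 3108 = 4·651 + 504; 651 = 1·504 + 147; 504 = 3·147 + 63; 147 = 2·63 + 21; 63 = 3·21 + 0. Last nonzero remainder: 21.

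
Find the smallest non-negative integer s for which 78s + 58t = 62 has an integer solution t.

6

Euclid: 78 = 1·58 + 20; 58 = 2·20 + 18; 20 = 1·18 + 2; 18 = 9·2 + 0 → gcd = 2; 62 = 2·31.
Back-substitution yields 78·(3) + 58·(-4) = 2, so one solution is s = 3·31 = 93, t = -4·31 = -124.
Solutions in s differ by 58/2 = 29; the one in [0, 29) is 93 mod 29 = 6.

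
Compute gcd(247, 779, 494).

247 = 13 · 19; 779 = 19 · 41; 494 = 2 · 13 · 19
gcd takes min exponent of each prime: 19 = 19

19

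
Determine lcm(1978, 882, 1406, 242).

1978 = 2 · 23 · 43; 882 = 2 · 3² · 7²; 1406 = 2 · 19 · 37; 242 = 2 · 11²
lcm takes max exponent of each prime: 2 · 3² · 7² · 11² · 19 · 23 · 37 · 43 = 74200284774

74200284774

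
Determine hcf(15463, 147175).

15463 = 7 · 47²
147175 = 5² · 7 · 29²
Common: 7 = 7

7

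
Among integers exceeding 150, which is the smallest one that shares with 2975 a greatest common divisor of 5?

2975 = 5·595. Any t with gcd(t, 2975) = 5 is a multiple of 5, say 5s, with s coprime to 595.
Need s > 150/5, so s ≥ 31. First s ≥ 31 with gcd(s, 595) = 1 is s = 31. Thus t = 5·31 = 155.

155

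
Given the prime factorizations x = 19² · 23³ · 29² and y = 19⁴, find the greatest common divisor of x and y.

min exponent per shared prime: 19² = 361

361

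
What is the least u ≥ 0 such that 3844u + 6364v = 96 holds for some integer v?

gcd(3844, 6364) = 4 (Euclid: 6364 = 1·3844 + 2520; 3844 = 1·2520 + 1324; 2520 = 1·1324 + 1196; 1324 = 1·1196 + 128; 1196 = 9·128 + 44; 128 = 2·44 + 40; 44 = 1·40 + 4; 40 = 10·4 + 0), and 4 | 96.
Extended Euclid: 3844·(-149) + 6364·(90) = 4. Scale by 24: u₀ = -3576.
General solution u = u₀ + 1591t; reducing mod 1591 gives u = 1197 (and v = -723).

1197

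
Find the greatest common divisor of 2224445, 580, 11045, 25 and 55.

gcd(2224445, 580): 2224445 = 3835·580 + 145; 580 = 4·145 + 0 → 145
gcd(145, 11045): 11045 = 76·145 + 25; 145 = 5·25 + 20; 25 = 1·20 + 5; 20 = 4·5 + 0 → 5
gcd(5, 25): 25 = 5·5 + 0 → 5
gcd(5, 55): 55 = 11·5 + 0 → 5

5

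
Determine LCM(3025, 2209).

gcd first: 3025 = 1·2209 + 816; 2209 = 2·816 + 577; 816 = 1·577 + 239; 577 = 2·239 + 99; 239 = 2·99 + 41; 99 = 2·41 + 17; 41 = 2·17 + 7; 17 = 2·7 + 3; 7 = 2·3 + 1; 3 = 3·1 + 0 → gcd = 1
lcm = 3025·2209/gcd = 6682225/1 = 6682225

6682225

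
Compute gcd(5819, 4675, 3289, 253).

11

gcd(5819, 4675): 5819 = 1·4675 + 1144; 4675 = 4·1144 + 99; 1144 = 11·99 + 55; 99 = 1·55 + 44; 55 = 1·44 + 11; 44 = 4·11 + 0 → 11
gcd(11, 3289): 3289 = 299·11 + 0 → 11
gcd(11, 253): 253 = 23·11 + 0 → 11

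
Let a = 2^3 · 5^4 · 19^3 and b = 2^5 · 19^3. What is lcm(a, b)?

137180000

max exponent per prime: 2^5 · 5^4 · 19^3 = 137180000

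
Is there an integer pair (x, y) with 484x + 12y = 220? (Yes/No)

Yes

gcd(484, 12): 484 = 40·12 + 4; 12 = 3·4 + 0 → 4
4 divides 220, so a solution exists.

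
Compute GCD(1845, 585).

Euclid: 1845 = 3·585 + 90; 585 = 6·90 + 45; 90 = 2·45 + 0. Last nonzero remainder: 45.

45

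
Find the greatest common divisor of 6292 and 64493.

6292 = 2² · 11² · 13
64493 = 11² · 13 · 41
Common: 11² · 13 = 1573

1573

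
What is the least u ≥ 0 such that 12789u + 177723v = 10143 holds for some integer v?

376

gcd(12789, 177723) = 441 (Euclid: 177723 = 13·12789 + 11466; 12789 = 1·11466 + 1323; 11466 = 8·1323 + 882; 1323 = 1·882 + 441; 882 = 2·441 + 0), and 441 | 10143.
Extended Euclid: 12789·(139) + 177723·(-10) = 441. Scale by 23: u₀ = 3197.
General solution u = u₀ + 403t; reducing mod 403 gives u = 376 (and v = -27).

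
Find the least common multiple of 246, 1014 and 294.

2037126

lcm(246, 1014) = 246·1014/gcd = 249444/6 = 41574
lcm(41574, 294) = 41574·294/gcd = 12222756/6 = 2037126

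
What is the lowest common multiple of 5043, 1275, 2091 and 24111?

5043 = 3 · 41²; 1275 = 3 · 5² · 17; 2091 = 3 · 17 · 41; 24111 = 3³ · 19 · 47
lcm takes max exponent of each prime: 3³ · 5² · 17 · 19 · 41² · 47 = 17225501175

17225501175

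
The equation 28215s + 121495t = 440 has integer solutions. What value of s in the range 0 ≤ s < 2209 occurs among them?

Euclid: 121495 = 4·28215 + 8635; 28215 = 3·8635 + 2310; 8635 = 3·2310 + 1705; 2310 = 1·1705 + 605; 1705 = 2·605 + 495; 605 = 1·495 + 110; 495 = 4·110 + 55; 110 = 2·55 + 0 → gcd = 55; 440 = 55·8.
Back-substitution yields 28215·(-999) + 121495·(232) = 55, so one solution is s = -999·8 = -7992, t = 232·8 = 1856.
Solutions in s differ by 121495/55 = 2209; the one in [0, 2209) is -7992 mod 2209 = 844.

844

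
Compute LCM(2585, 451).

105985

2585 = 5 · 11 · 47; 451 = 11 · 41
max exponents: 5 · 11 · 41 · 47 = 105985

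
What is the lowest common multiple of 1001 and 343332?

1001 = 7 · 11 · 13; 343332 = 2² · 3³ · 11 · 17²
max exponents: 2² · 3³ · 7 · 11 · 13 · 17² = 31243212

31243212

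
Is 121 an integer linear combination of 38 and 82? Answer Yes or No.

By Bézout, 38s + 82t = 121 has integer solutions iff gcd(38, 82) | 121.
Euclid: 82 = 2·38 + 6; 38 = 6·6 + 2; 6 = 3·2 + 0. gcd = 2; 121 mod 2 = 1. No.

No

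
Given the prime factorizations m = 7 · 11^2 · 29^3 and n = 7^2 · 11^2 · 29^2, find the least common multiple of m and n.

144602381

max exponent per prime: 7^2 · 11^2 · 29^3 = 144602381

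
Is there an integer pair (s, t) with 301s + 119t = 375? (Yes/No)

No

gcd(301, 119): 301 = 2·119 + 63; 119 = 1·63 + 56; 63 = 1·56 + 7; 56 = 8·7 + 0 → 7
7 does not divide 375, so a solution does not exist.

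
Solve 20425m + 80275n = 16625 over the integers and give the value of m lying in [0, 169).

Euclid: 80275 = 3·20425 + 19000; 20425 = 1·19000 + 1425; 19000 = 13·1425 + 475; 1425 = 3·475 + 0 → gcd = 475; 16625 = 475·35.
Back-substitution yields 20425·(-55) + 80275·(14) = 475, so one solution is m = -55·35 = -1925, n = 14·35 = 490.
Solutions in m differ by 80275/475 = 169; the one in [0, 169) is -1925 mod 169 = 103.

103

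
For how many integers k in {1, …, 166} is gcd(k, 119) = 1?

Prime factors of 119: 7, 17. Count integers ≤ 166 divisible by none of them.
By inclusion–exclusion: 166 − ⌊166/7⌋ − ⌊166/17⌋ + ⌊166/119⌋ = 135.

135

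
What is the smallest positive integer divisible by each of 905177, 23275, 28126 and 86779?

905177 = 7⁴ · 13 · 29; 23275 = 5² · 7² · 19; 28126 = 2 · 7³ · 41; 86779 = 7³ · 11 · 23
lcm takes max exponent of each prime: 2 · 5² · 7⁴ · 11 · 13 · 19 · 23 · 29 · 41 = 8919930969950

8919930969950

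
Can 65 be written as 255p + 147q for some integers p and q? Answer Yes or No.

gcd(255, 147): 255 = 1·147 + 108; 147 = 1·108 + 39; 108 = 2·39 + 30; 39 = 1·30 + 9; 30 = 3·9 + 3; 9 = 3·3 + 0 → 3
3 does not divide 65, so a solution does not exist.

No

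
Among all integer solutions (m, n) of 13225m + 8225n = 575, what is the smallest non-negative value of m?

186

gcd(13225, 8225) = 25 (Euclid: 13225 = 1·8225 + 5000; 8225 = 1·5000 + 3225; 5000 = 1·3225 + 1775; 3225 = 1·1775 + 1450; 1775 = 1·1450 + 325; 1450 = 4·325 + 150; 325 = 2·150 + 25; 150 = 6·25 + 0), and 25 | 575.
Extended Euclid: 13225·(51) + 8225·(-82) = 25. Scale by 23: m₀ = 1173.
General solution m = m₀ + 329t; reducing mod 329 gives m = 186 (and n = -299).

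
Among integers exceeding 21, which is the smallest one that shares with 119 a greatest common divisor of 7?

28

gcd(x, 119) = 7 forces 7 | x; write x = 7s. Then gcd(7s, 7·17) = 7·gcd(s, 17), so need gcd(s, 17) = 1.
7s > 21 gives s ≥ 4. The least s ≥ 4 coprime to 17 is 4, so x = 7·4 = 28.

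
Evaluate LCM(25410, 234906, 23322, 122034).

lcm(25410, 234906) = 25410·234906/gcd = 5968961460/42 = 142118130
lcm(142118130, 23322) = 142118130·23322/gcd = 3314479027860/6 = 552413171310
lcm(552413171310, 122034) = 552413171310·122034/gcd = 67413188947644540/66 = 1021411953752190

1021411953752190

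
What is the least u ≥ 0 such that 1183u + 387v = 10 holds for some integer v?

106

Reduce mod 387: 1183u ≡ 10 (mod 387). With g = gcd(1183, 387) = 1 dividing 10, divide through: 1183u ≡ 10 (mod 387).
Since gcd(1183, 387) = 1, u ≡ 10·(1183)⁻¹ ≡ 106 (mod 387). Smallest non-negative: 106.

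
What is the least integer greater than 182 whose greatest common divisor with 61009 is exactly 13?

195

61009 = 13·4693. Any m with gcd(m, 61009) = 13 is a multiple of 13, say 13s, with s coprime to 4693.
Need s > 182/13, so s ≥ 15. First s ≥ 15 with gcd(s, 4693) = 1 is s = 15. Thus m = 13·15 = 195.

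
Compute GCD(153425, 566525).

Euclid: 566525 = 3·153425 + 106250; 153425 = 1·106250 + 47175; 106250 = 2·47175 + 11900; 47175 = 3·11900 + 11475; 11900 = 1·11475 + 425; 11475 = 27·425 + 0. Last nonzero remainder: 425.

425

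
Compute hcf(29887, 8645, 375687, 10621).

247

29887 = 11² · 13 · 19; 8645 = 5 · 7 · 13 · 19; 375687 = 3² · 13³ · 19; 10621 = 13 · 19 · 43
gcd takes min exponent of each prime: 13 · 19 = 247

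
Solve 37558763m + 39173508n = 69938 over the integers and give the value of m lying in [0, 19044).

3178

Reduce mod 39173508: 37558763m ≡ 69938 (mod 39173508). With g = gcd(37558763, 39173508) = 2057 dividing 69938, divide through: 18259m ≡ 34 (mod 19044).
Since gcd(18259, 19044) = 1, m ≡ 34·(18259)⁻¹ ≡ 3178 (mod 19044). Smallest non-negative: 3178.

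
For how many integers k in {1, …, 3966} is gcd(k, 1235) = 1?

2775

1235 = 5·13·19. Inclusion–exclusion on these primes:
3966 − ⌊3966/5⌋ − ⌊3966/13⌋ − ⌊3966/19⌋ + ⌊3966/65⌋ + ⌊3966/95⌋ + ⌊3966/247⌋ − ⌊3966/1235⌋ = 2775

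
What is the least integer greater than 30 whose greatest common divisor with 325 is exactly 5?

35

gcd(x, 325) = 5 forces 5 | x; write x = 5s. Then gcd(5s, 5·65) = 5·gcd(s, 65), so need gcd(s, 65) = 1.
5s > 30 gives s ≥ 7. The least s ≥ 7 coprime to 65 is 7, so x = 5·7 = 35.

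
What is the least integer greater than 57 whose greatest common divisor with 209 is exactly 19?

76

gcd(k, 209) = 19 forces 19 | k; write k = 19s. Then gcd(19s, 19·11) = 19·gcd(s, 11), so need gcd(s, 11) = 1.
19s > 57 gives s ≥ 4. The least s ≥ 4 coprime to 11 is 4, so k = 19·4 = 76.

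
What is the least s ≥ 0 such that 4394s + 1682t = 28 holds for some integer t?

810

Reduce mod 1682: 4394s ≡ 28 (mod 1682). With g = gcd(4394, 1682) = 2 dividing 28, divide through: 2197s ≡ 14 (mod 841).
Since gcd(2197, 841) = 1, s ≡ 14·(2197)⁻¹ ≡ 810 (mod 841). Smallest non-negative: 810.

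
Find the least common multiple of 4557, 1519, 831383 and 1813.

2860788903

lcm(4557, 1519) = 4557·1519/gcd = 6922083/1519 = 4557
lcm(4557, 831383) = 4557·831383/gcd = 3788612331/49 = 77318619
lcm(77318619, 1813) = 77318619·1813/gcd = 140178656247/49 = 2860788903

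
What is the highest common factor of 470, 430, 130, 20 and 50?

10

gcd(470, 430): 470 = 1·430 + 40; 430 = 10·40 + 30; 40 = 1·30 + 10; 30 = 3·10 + 0 → 10
gcd(10, 130): 130 = 13·10 + 0 → 10
gcd(10, 20): 20 = 2·10 + 0 → 10
gcd(10, 50): 50 = 5·10 + 0 → 10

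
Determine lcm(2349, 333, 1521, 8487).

2349 = 3⁴ · 29; 333 = 3² · 37; 1521 = 3² · 13²; 8487 = 3² · 23 · 41
lcm takes max exponent of each prime: 3⁴ · 13² · 23 · 29 · 37 · 41 = 13851064071

13851064071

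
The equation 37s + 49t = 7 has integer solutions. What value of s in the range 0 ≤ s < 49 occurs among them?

28

gcd(37, 49) = 1 (Euclid: 49 = 1·37 + 12; 37 = 3·12 + 1; 12 = 12·1 + 0), and 1 | 7.
Extended Euclid: 37·(4) + 49·(-3) = 1. Scale by 7: s₀ = 28.
General solution s = s₀ + 49k; reducing mod 49 gives s = 28 (and t = -21).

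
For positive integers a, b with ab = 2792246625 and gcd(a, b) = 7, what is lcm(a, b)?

gcd·lcm = product, so lcm = 2792246625/7 = 398892375.

398892375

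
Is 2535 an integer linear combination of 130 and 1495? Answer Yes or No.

By Bézout, 130s − 1495t = 2535 has integer solutions iff gcd(130, 1495) | 2535.
Euclid: 1495 = 11·130 + 65; 130 = 2·65 + 0. gcd = 65; 2535 mod 65 = 0. Yes.

Yes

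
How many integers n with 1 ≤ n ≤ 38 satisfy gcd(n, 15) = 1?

15 = 3·5. Inclusion–exclusion on these primes:
38 − ⌊38/3⌋ − ⌊38/5⌋ + ⌊38/15⌋ = 21

21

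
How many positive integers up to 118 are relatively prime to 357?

357 = 3·7·17. Inclusion–exclusion on these primes:
118 − ⌊118/3⌋ − ⌊118/7⌋ − ⌊118/17⌋ + ⌊118/21⌋ + ⌊118/51⌋ + ⌊118/119⌋ − ⌊118/357⌋ = 64

64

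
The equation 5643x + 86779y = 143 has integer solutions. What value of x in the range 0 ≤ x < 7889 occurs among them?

7766

Reduce mod 86779: 5643x ≡ 143 (mod 86779). With g = gcd(5643, 86779) = 11 dividing 143, divide through: 513x ≡ 13 (mod 7889).
Since gcd(513, 7889) = 1, x ≡ 13·(513)⁻¹ ≡ 7766 (mod 7889). Smallest non-negative: 7766.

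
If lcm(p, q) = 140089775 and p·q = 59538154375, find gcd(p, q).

gcd·lcm = product, so gcd = 59538154375/140089775 = 425.

425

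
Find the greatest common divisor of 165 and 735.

15

165 = 3 · 5 · 11
735 = 3 · 5 · 7²
Common: 3 · 5 = 15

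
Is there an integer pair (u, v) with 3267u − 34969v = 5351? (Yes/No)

No

By Bézout, 3267u − 34969v = 5351 has integer solutions iff gcd(3267, 34969) | 5351.
Euclid: 34969 = 10·3267 + 2299; 3267 = 1·2299 + 968; 2299 = 2·968 + 363; 968 = 2·363 + 242; 363 = 1·242 + 121; 242 = 2·121 + 0. gcd = 121; 5351 mod 121 = 27. No.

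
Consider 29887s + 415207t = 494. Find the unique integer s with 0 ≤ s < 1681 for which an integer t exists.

778

Euclid: 415207 = 13·29887 + 26676; 29887 = 1·26676 + 3211; 26676 = 8·3211 + 988; 3211 = 3·988 + 247; 988 = 4·247 + 0 → gcd = 247; 494 = 247·2.
Back-substitution yields 29887·(389) + 415207·(-28) = 247, so one solution is s = 389·2 = 778, t = -28·2 = -56.
Solutions in s differ by 415207/247 = 1681; the one in [0, 1681) is 778 mod 1681 = 778.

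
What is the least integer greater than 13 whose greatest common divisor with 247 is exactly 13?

247 = 13·19. Any a with gcd(a, 247) = 13 is a multiple of 13, say 13s, with s coprime to 19.
Need s > 13/13, so s ≥ 2. First s ≥ 2 with gcd(s, 19) = 1 is s = 2. Thus a = 13·2 = 26.

26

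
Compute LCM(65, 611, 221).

65 = 5 · 13; 611 = 13 · 47; 221 = 13 · 17
lcm takes max exponent of each prime: 5 · 13 · 17 · 47 = 51935

51935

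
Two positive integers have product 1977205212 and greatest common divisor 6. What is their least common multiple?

For any two positive integers, gcd × lcm equals their product. Hence lcm = 1977205212 / 6 = 329534202.

329534202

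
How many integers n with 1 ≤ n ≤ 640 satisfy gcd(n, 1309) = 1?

470

Prime factors of 1309: 7, 11, 17. Count integers ≤ 640 divisible by none of them.
By inclusion–exclusion: 640 − ⌊640/7⌋ − ⌊640/11⌋ − ⌊640/17⌋ + ⌊640/77⌋ + ⌊640/119⌋ + ⌊640/187⌋ − ⌊640/1309⌋ = 470.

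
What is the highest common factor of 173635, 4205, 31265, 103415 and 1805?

5

gcd(173635, 4205): 173635 = 41·4205 + 1230; 4205 = 3·1230 + 515; 1230 = 2·515 + 200; 515 = 2·200 + 115; 200 = 1·115 + 85; 115 = 1·85 + 30; 85 = 2·30 + 25; 30 = 1·25 + 5; 25 = 5·5 + 0 → 5
gcd(5, 31265): 31265 = 6253·5 + 0 → 5
gcd(5, 103415): 103415 = 20683·5 + 0 → 5
gcd(5, 1805): 1805 = 361·5 + 0 → 5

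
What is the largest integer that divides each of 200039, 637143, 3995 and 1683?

200039 = 7 · 17 · 41²; 637143 = 3 · 13 · 17 · 31²; 3995 = 5 · 17 · 47; 1683 = 3² · 11 · 17
gcd takes min exponent of each prime: 17 = 17

17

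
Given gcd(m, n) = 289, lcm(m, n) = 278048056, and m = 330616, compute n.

243049

Using mn = gcd(m,n)·lcm(m,n) = 289·278048056 = 80355888184, we get n = 80355888184/330616 = 243049.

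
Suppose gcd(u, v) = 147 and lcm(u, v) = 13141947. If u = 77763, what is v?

Using uv = gcd(u,v)·lcm(u,v) = 147·13141947 = 1931866209, we get v = 1931866209/77763 = 24843.

24843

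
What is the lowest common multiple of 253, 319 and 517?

253 = 11 · 23; 319 = 11 · 29; 517 = 11 · 47
lcm takes max exponent of each prime: 11 · 23 · 29 · 47 = 344839

344839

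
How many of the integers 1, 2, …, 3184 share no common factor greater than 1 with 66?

964

66 = 2·3·11. Inclusion–exclusion on these primes:
3184 − ⌊3184/2⌋ − ⌊3184/3⌋ − ⌊3184/11⌋ + ⌊3184/6⌋ + ⌊3184/22⌋ + ⌊3184/33⌋ − ⌊3184/66⌋ = 964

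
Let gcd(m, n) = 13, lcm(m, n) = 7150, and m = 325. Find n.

286

Using mn = gcd(m,n)·lcm(m,n) = 13·7150 = 92950, we get n = 92950/325 = 286.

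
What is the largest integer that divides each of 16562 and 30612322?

Euclid: 30612322 = 1848·16562 + 5746; 16562 = 2·5746 + 5070; 5746 = 1·5070 + 676; 5070 = 7·676 + 338; 676 = 2·338 + 0. Last nonzero remainder: 338.

338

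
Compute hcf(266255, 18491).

Euclid: 266255 = 14·18491 + 7381; 18491 = 2·7381 + 3729; 7381 = 1·3729 + 3652; 3729 = 1·3652 + 77; 3652 = 47·77 + 33; 77 = 2·33 + 11; 33 = 3·11 + 0. Last nonzero remainder: 11.

11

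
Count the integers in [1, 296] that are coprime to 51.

186

51 = 3·17. Inclusion–exclusion on these primes:
296 − ⌊296/3⌋ − ⌊296/17⌋ + ⌊296/51⌋ = 186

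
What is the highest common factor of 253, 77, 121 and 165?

11

253 = 11 · 23; 77 = 7 · 11; 121 = 11²; 165 = 3 · 5 · 11
gcd takes min exponent of each prime: 11 = 11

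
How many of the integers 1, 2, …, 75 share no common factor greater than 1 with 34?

36

Prime factors of 34: 2, 17. Count integers ≤ 75 divisible by none of them.
By inclusion–exclusion: 75 − ⌊75/2⌋ − ⌊75/17⌋ + ⌊75/34⌋ = 36.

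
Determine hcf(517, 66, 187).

11

gcd(517, 66): 517 = 7·66 + 55; 66 = 1·55 + 11; 55 = 5·11 + 0 → 11
gcd(11, 187): 187 = 17·11 + 0 → 11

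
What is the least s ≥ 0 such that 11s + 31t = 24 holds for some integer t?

5

gcd(11, 31) = 1 (Euclid: 31 = 2·11 + 9; 11 = 1·9 + 2; 9 = 4·2 + 1; 2 = 2·1 + 0), and 1 | 24.
Extended Euclid: 11·(-14) + 31·(5) = 1. Scale by 24: s₀ = -336.
General solution s = s₀ + 31k; reducing mod 31 gives s = 5 (and t = -1).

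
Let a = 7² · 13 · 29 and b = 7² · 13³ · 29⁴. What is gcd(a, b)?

18473

min exponent per shared prime: 7² · 13 · 29 = 18473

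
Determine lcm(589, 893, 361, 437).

589 = 19 · 31; 893 = 19 · 47; 361 = 19²; 437 = 19 · 23
lcm takes max exponent of each prime: 19² · 23 · 31 · 47 = 12097471

12097471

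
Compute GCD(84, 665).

84 = 2² · 3 · 7
665 = 5 · 7 · 19
Common: 7 = 7

7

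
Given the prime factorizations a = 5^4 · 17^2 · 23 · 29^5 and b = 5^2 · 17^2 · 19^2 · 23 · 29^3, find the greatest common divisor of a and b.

min exponent per shared prime: 5^2 · 17^2 · 23 · 29^3 = 4052842075

4052842075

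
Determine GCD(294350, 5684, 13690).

gcd(294350, 5684): 294350 = 51·5684 + 4466; 5684 = 1·4466 + 1218; 4466 = 3·1218 + 812; 1218 = 1·812 + 406; 812 = 2·406 + 0 → 406
gcd(406, 13690): 13690 = 33·406 + 292; 406 = 1·292 + 114; 292 = 2·114 + 64; 114 = 1·64 + 50; 64 = 1·50 + 14; 50 = 3·14 + 8; 14 = 1·8 + 6; 8 = 1·6 + 2; 6 = 3·2 + 0 → 2

2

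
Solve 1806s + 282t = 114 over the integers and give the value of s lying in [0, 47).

Euclid: 1806 = 6·282 + 114; 282 = 2·114 + 54; 114 = 2·54 + 6; 54 = 9·6 + 0 → gcd = 6; 114 = 6·19.
Back-substitution yields 1806·(5) + 282·(-32) = 6, so one solution is s = 5·19 = 95, t = -32·19 = -608.
Solutions in s differ by 282/6 = 47; the one in [0, 47) is 95 mod 47 = 1.

1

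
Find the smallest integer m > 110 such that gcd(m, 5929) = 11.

132

gcd(m, 5929) = 11 forces 11 | m; write m = 11s. Then gcd(11s, 11·539) = 11·gcd(s, 539), so need gcd(s, 539) = 1.
11s > 110 gives s ≥ 11. The least s ≥ 11 coprime to 539 is 12, so m = 11·12 = 132.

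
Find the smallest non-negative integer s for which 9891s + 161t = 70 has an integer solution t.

Euclid: 9891 = 61·161 + 70; 161 = 2·70 + 21; 70 = 3·21 + 7; 21 = 3·7 + 0 → gcd = 7; 70 = 7·10.
Back-substitution yields 9891·(7) + 161·(-430) = 7, so one solution is s = 7·10 = 70, t = -430·10 = -4300.
Solutions in s differ by 161/7 = 23; the one in [0, 23) is 70 mod 23 = 1.

1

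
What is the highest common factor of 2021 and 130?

1

Euclid: 2021 = 15·130 + 71; 130 = 1·71 + 59; 71 = 1·59 + 12; 59 = 4·12 + 11; 12 = 1·11 + 1; 11 = 11·1 + 0. Last nonzero remainder: 1.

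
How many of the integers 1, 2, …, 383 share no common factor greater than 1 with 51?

241

51 = 3·17. Inclusion–exclusion on these primes:
383 − ⌊383/3⌋ − ⌊383/17⌋ + ⌊383/51⌋ = 241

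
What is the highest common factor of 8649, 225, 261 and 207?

gcd(8649, 225): 8649 = 38·225 + 99; 225 = 2·99 + 27; 99 = 3·27 + 18; 27 = 1·18 + 9; 18 = 2·9 + 0 → 9
gcd(9, 261): 261 = 29·9 + 0 → 9
gcd(9, 207): 207 = 23·9 + 0 → 9

9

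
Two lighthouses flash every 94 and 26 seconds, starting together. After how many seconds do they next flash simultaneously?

1222

gcd first: 94 = 3·26 + 16; 26 = 1·16 + 10; 16 = 1·10 + 6; 10 = 1·6 + 4; 6 = 1·4 + 2; 4 = 2·2 + 0 → gcd = 2
lcm = 94·26/gcd = 2444/2 = 1222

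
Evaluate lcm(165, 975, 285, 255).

lcm(165, 975) = 165·975/gcd = 160875/15 = 10725
lcm(10725, 285) = 10725·285/gcd = 3056625/15 = 203775
lcm(203775, 255) = 203775·255/gcd = 51962625/15 = 3464175

3464175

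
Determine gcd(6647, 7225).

6647 = 17² · 23
7225 = 5² · 17²
Common: 17² = 289

289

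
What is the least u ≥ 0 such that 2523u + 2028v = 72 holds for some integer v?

gcd(2523, 2028) = 3 (Euclid: 2523 = 1·2028 + 495; 2028 = 4·495 + 48; 495 = 10·48 + 15; 48 = 3·15 + 3; 15 = 5·3 + 0), and 3 | 72.
Extended Euclid: 2523·(-127) + 2028·(158) = 3. Scale by 24: u₀ = -3048.
General solution u = u₀ + 676t; reducing mod 676 gives u = 332 (and v = -413).

332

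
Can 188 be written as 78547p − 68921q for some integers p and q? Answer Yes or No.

By Bézout, 78547p − 68921q = 188 has integer solutions iff gcd(78547, 68921) | 188.
Euclid: 78547 = 1·68921 + 9626; 68921 = 7·9626 + 1539; 9626 = 6·1539 + 392; 1539 = 3·392 + 363; 392 = 1·363 + 29; 363 = 12·29 + 15; 29 = 1·15 + 14; 15 = 1·14 + 1; 14 = 14·1 + 0. gcd = 1; 188 mod 1 = 0. Yes.

Yes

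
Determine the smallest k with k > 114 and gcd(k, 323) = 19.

133

gcd(k, 323) = 19 forces 19 | k; write k = 19s. Then gcd(19s, 19·17) = 19·gcd(s, 17), so need gcd(s, 17) = 1.
19s > 114 gives s ≥ 7. The least s ≥ 7 coprime to 17 is 7, so k = 19·7 = 133.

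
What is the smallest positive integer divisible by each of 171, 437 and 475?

98325

171 = 3² · 19; 437 = 19 · 23; 475 = 5² · 19
lcm takes max exponent of each prime: 3² · 5² · 19 · 23 = 98325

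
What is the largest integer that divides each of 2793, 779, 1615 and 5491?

19

gcd(2793, 779): 2793 = 3·779 + 456; 779 = 1·456 + 323; 456 = 1·323 + 133; 323 = 2·133 + 57; 133 = 2·57 + 19; 57 = 3·19 + 0 → 19
gcd(19, 1615): 1615 = 85·19 + 0 → 19
gcd(19, 5491): 5491 = 289·19 + 0 → 19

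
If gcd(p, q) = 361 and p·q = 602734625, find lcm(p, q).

Since gcd(p,q)·lcm(p,q) = pq, lcm = 602734625/361 = 1669625.

1669625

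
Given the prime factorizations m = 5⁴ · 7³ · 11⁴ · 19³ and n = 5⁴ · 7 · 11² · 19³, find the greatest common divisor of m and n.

min exponent per shared prime: 5⁴ · 7 · 11² · 19³ = 3630983125

3630983125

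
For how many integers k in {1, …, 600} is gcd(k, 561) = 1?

Prime factors of 561: 3, 11, 17. Count integers ≤ 600 divisible by none of them.
By inclusion–exclusion: 600 − ⌊600/3⌋ − ⌊600/11⌋ − ⌊600/17⌋ + ⌊600/33⌋ + ⌊600/51⌋ + ⌊600/187⌋ − ⌊600/561⌋ = 342.

342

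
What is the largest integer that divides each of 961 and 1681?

Euclid: 1681 = 1·961 + 720; 961 = 1·720 + 241; 720 = 2·241 + 238; 241 = 1·238 + 3; 238 = 79·3 + 1; 3 = 3·1 + 0. Last nonzero remainder: 1.

1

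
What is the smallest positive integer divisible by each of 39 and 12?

39 = 3 · 13; 12 = 2² · 3
max exponents: 2² · 3 · 13 = 156

156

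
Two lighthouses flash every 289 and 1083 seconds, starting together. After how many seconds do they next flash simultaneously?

289 = 17²; 1083 = 3 · 19²
max exponents: 3 · 17² · 19² = 312987

312987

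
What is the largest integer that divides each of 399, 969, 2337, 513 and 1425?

57

gcd(399, 969): 969 = 2·399 + 171; 399 = 2·171 + 57; 171 = 3·57 + 0 → 57
gcd(57, 2337): 2337 = 41·57 + 0 → 57
gcd(57, 513): 513 = 9·57 + 0 → 57
gcd(57, 1425): 1425 = 25·57 + 0 → 57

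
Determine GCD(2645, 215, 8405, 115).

gcd(2645, 215): 2645 = 12·215 + 65; 215 = 3·65 + 20; 65 = 3·20 + 5; 20 = 4·5 + 0 → 5
gcd(5, 8405): 8405 = 1681·5 + 0 → 5
gcd(5, 115): 115 = 23·5 + 0 → 5

5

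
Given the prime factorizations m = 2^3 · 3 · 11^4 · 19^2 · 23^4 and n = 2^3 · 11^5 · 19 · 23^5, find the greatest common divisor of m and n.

622767116312

min exponent per shared prime: 2^3 · 11^4 · 19 · 23^4 = 622767116312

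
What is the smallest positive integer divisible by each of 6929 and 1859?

6929 = 13² · 41; 1859 = 11 · 13²
max exponents: 11 · 13² · 41 = 76219

76219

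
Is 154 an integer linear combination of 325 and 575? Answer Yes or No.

gcd(325, 575): 575 = 1·325 + 250; 325 = 1·250 + 75; 250 = 3·75 + 25; 75 = 3·25 + 0 → 25
25 does not divide 154, so a solution does not exist.

No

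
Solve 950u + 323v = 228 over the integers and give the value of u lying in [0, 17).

5

Reduce mod 323: 950u ≡ 228 (mod 323). With g = gcd(950, 323) = 19 dividing 228, divide through: 50u ≡ 12 (mod 17).
Since gcd(50, 17) = 1, u ≡ 12·(50)⁻¹ ≡ 5 (mod 17). Smallest non-negative: 5.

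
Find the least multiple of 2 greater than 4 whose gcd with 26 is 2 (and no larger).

6

Multiples of 2 above 4: 2·3, 2·4, … . Need the cofactor coprime to 26/2 = 13.
Checking s = 3, 4, … the first with gcd(s, 13) = 1 is s = 3, giving 6.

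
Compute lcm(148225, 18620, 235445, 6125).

54128805500

148225 = 5² · 7² · 11²; 18620 = 2² · 5 · 7² · 19; 235445 = 5 · 7² · 31²; 6125 = 5³ · 7²
lcm takes max exponent of each prime: 2² · 5³ · 7² · 11² · 19 · 31² = 54128805500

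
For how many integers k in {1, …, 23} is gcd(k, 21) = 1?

Prime factors of 21: 3, 7. Count integers ≤ 23 divisible by none of them.
By inclusion–exclusion: 23 − ⌊23/3⌋ − ⌊23/7⌋ + ⌊23/21⌋ = 14.

14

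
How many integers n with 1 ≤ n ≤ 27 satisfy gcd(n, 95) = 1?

Prime factors of 95: 5, 19. Count integers ≤ 27 divisible by none of them.
By inclusion–exclusion: 27 − ⌊27/5⌋ − ⌊27/19⌋ + ⌊27/95⌋ = 21.

21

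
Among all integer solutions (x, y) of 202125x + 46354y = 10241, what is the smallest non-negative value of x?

45

Euclid: 202125 = 4·46354 + 16709; 46354 = 2·16709 + 12936; 16709 = 1·12936 + 3773; 12936 = 3·3773 + 1617; 3773 = 2·1617 + 539; 1617 = 3·539 + 0 → gcd = 539; 10241 = 539·19.
Back-substitution yields 202125·(25) + 46354·(-109) = 539, so one solution is x = 25·19 = 475, y = -109·19 = -2071.
Solutions in x differ by 46354/539 = 86; the one in [0, 86) is 475 mod 86 = 45.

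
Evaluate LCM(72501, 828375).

72501 = 3 · 11 · 13³; 828375 = 3 · 5³ · 47²
max exponents: 3 · 5³ · 11 · 13³ · 47² = 20019338625

20019338625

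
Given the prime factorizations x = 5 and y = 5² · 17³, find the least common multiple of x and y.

122825

max exponent per prime: 5² · 17³ = 122825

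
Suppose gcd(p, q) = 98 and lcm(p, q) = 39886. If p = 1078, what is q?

3626

p·q = gcd·lcm = 98·39886 = 3908828, so q = 3908828/1078 = 3626.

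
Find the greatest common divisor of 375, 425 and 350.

gcd(375, 425): 425 = 1·375 + 50; 375 = 7·50 + 25; 50 = 2·25 + 0 → 25
gcd(25, 350): 350 = 14·25 + 0 → 25

25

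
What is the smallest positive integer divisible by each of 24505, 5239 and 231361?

lcm(24505, 5239) = 24505·5239/gcd = 128381695/169 = 759655
lcm(759655, 231361) = 759655·231361/gcd = 175754540455/169 = 1039967695

1039967695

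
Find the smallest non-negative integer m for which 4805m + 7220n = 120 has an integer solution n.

852

Reduce mod 7220: 4805m ≡ 120 (mod 7220). With g = gcd(4805, 7220) = 5 dividing 120, divide through: 961m ≡ 24 (mod 1444).
Since gcd(961, 1444) = 1, m ≡ 24·(961)⁻¹ ≡ 852 (mod 1444). Smallest non-negative: 852.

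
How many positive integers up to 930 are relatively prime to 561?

Prime factors of 561: 3, 11, 17. Count integers ≤ 930 divisible by none of them.
By inclusion–exclusion: 930 − ⌊930/3⌋ − ⌊930/11⌋ − ⌊930/17⌋ + ⌊930/33⌋ + ⌊930/51⌋ + ⌊930/187⌋ − ⌊930/561⌋ = 531.

531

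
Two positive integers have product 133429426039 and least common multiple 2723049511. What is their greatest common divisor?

From gcd × lcm = uv: gcd = 133429426039 / 2723049511 = 49.

49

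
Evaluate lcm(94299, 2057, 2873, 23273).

2639870423619

94299 = 3 · 17 · 43²; 2057 = 11² · 17; 2873 = 13² · 17; 23273 = 17 · 37²
lcm takes max exponent of each prime: 3 · 11² · 13² · 17 · 37² · 43² = 2639870423619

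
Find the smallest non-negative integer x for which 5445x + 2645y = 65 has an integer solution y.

Reduce mod 2645: 5445x ≡ 65 (mod 2645). With g = gcd(5445, 2645) = 5 dividing 65, divide through: 1089x ≡ 13 (mod 529).
Since gcd(1089, 529) = 1, x ≡ 13·(1089)⁻¹ ≡ 154 (mod 529). Smallest non-negative: 154.

154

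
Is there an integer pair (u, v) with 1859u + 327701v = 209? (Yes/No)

Yes

gcd(1859, 327701): 327701 = 176·1859 + 517; 1859 = 3·517 + 308; 517 = 1·308 + 209; 308 = 1·209 + 99; 209 = 2·99 + 11; 99 = 9·11 + 0 → 11
11 divides 209, so a solution exists.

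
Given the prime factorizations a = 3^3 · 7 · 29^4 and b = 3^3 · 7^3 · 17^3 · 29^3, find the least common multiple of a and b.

32180785452333

max exponent per prime: 3^3 · 7^3 · 17^3 · 29^4 = 32180785452333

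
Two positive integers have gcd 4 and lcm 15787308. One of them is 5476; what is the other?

11532

Using pq = gcd(p,q)·lcm(p,q) = 4·15787308 = 63149232, we get q = 63149232/5476 = 11532.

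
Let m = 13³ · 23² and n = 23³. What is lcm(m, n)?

max exponent per prime: 13³ · 23³ = 26730899

26730899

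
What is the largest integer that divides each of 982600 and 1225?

25

Euclid: 982600 = 802·1225 + 150; 1225 = 8·150 + 25; 150 = 6·25 + 0. Last nonzero remainder: 25.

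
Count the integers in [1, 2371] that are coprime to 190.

Prime factors of 190: 2, 5, 19. Count integers ≤ 2371 divisible by none of them.
By inclusion–exclusion: 2371 − ⌊2371/2⌋ − ⌊2371/5⌋ − ⌊2371/19⌋ + ⌊2371/10⌋ + ⌊2371/38⌋ + ⌊2371/95⌋ − ⌊2371/190⌋ = 899.

899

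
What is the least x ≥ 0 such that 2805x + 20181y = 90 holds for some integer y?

2734

Euclid: 20181 = 7·2805 + 546; 2805 = 5·546 + 75; 546 = 7·75 + 21; 75 = 3·21 + 12; 21 = 1·12 + 9; 12 = 1·9 + 3; 9 = 3·3 + 0 → gcd = 3; 90 = 3·30.
Back-substitution yields 2805·(1885) + 20181·(-262) = 3, so one solution is x = 1885·30 = 56550, y = -262·30 = -7860.
Solutions in x differ by 20181/3 = 6727; the one in [0, 6727) is 56550 mod 6727 = 2734.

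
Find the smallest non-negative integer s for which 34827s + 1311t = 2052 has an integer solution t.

1

Euclid: 34827 = 26·1311 + 741; 1311 = 1·741 + 570; 741 = 1·570 + 171; 570 = 3·171 + 57; 171 = 3·57 + 0 → gcd = 57; 2052 = 57·36.
Back-substitution yields 34827·(-7) + 1311·(186) = 57, so one solution is s = -7·36 = -252, t = 186·36 = 6696.
Solutions in s differ by 1311/57 = 23; the one in [0, 23) is -252 mod 23 = 1.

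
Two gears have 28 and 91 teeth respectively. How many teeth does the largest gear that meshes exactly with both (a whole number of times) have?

Euclid: 91 = 3·28 + 7; 28 = 4·7 + 0. Last nonzero remainder: 7.

7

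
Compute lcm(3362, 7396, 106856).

3362 = 2 · 41²; 7396 = 2² · 43²; 106856 = 2³ · 19² · 37
lcm takes max exponent of each prime: 2³ · 19² · 37 · 41² · 43² = 332126506664

332126506664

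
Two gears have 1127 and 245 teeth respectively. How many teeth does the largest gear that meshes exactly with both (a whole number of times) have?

1127 = 7² · 23
245 = 5 · 7²
Common: 7² = 49

49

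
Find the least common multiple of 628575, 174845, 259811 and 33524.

9431139300

628575 = 3 · 5² · 17² · 29; 174845 = 5 · 11² · 17²; 259811 = 17² · 29 · 31; 33524 = 2² · 17² · 29
lcm takes max exponent of each prime: 2² · 3 · 5² · 11² · 17² · 29 · 31 = 9431139300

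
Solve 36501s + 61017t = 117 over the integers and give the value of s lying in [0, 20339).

gcd(36501, 61017) = 3 (Euclid: 61017 = 1·36501 + 24516; 36501 = 1·24516 + 11985; 24516 = 2·11985 + 546; 11985 = 21·546 + 519; 546 = 1·519 + 27; 519 = 19·27 + 6; 27 = 4·6 + 3; 6 = 2·3 + 0), and 3 | 117.
Extended Euclid: 36501·(-9052) + 61017·(5415) = 3. Scale by 39: s₀ = -353028.
General solution s = s₀ + 20339k; reducing mod 20339 gives s = 13074 (and t = -7821).

13074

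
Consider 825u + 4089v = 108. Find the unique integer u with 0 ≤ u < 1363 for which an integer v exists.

Reduce mod 4089: 825u ≡ 108 (mod 4089). With g = gcd(825, 4089) = 3 dividing 108, divide through: 275u ≡ 36 (mod 1363).
Since gcd(275, 1363) = 1, u ≡ 36·(275)⁻¹ ≡ 15 (mod 1363). Smallest non-negative: 15.

15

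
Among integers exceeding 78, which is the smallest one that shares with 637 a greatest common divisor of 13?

gcd(t, 637) = 13 forces 13 | t; write t = 13s. Then gcd(13s, 13·49) = 13·gcd(s, 49), so need gcd(s, 49) = 1.
13s > 78 gives s ≥ 7. The least s ≥ 7 coprime to 49 is 8, so t = 13·8 = 104.

104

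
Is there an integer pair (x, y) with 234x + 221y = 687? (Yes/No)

No

By Bézout, 234x + 221y = 687 has integer solutions iff gcd(234, 221) | 687.
Euclid: 234 = 1·221 + 13; 221 = 17·13 + 0. gcd = 13; 687 mod 13 = 11. No.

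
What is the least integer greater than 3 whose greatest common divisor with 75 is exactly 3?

6

75 = 3·25. Any t with gcd(t, 75) = 3 is a multiple of 3, say 3s, with s coprime to 25.
Need s > 3/3, so s ≥ 2. First s ≥ 2 with gcd(s, 25) = 1 is s = 2. Thus t = 3·2 = 6.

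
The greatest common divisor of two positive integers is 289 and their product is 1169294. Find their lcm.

4046

Since gcd(m,n)·lcm(m,n) = mn, lcm = 1169294/289 = 4046.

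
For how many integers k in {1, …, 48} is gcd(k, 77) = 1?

38

Prime factors of 77: 7, 11. Count integers ≤ 48 divisible by none of them.
By inclusion–exclusion: 48 − ⌊48/7⌋ − ⌊48/11⌋ + ⌊48/77⌋ = 38.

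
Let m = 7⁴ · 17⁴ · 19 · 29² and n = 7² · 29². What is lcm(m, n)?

max exponent per prime: 7⁴ · 17⁴ · 19 · 29² = 3204331523659

3204331523659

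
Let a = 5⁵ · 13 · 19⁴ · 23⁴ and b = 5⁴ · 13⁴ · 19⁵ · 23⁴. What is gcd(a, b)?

min exponent per shared prime: 5⁴ · 13 · 19⁴ · 23⁴ = 296311916558125

296311916558125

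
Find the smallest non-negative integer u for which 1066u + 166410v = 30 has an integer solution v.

gcd(1066, 166410) = 2 (Euclid: 166410 = 156·1066 + 114; 1066 = 9·114 + 40; 114 = 2·40 + 34; 40 = 1·34 + 6; 34 = 5·6 + 4; 6 = 1·4 + 2; 4 = 2·2 + 0), and 2 | 30.
Extended Euclid: 1066·(29192) + 166410·(-187) = 2. Scale by 15: u₀ = 437880.
General solution u = u₀ + 83205t; reducing mod 83205 gives u = 21855 (and v = -140).

21855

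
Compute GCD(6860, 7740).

6860 = 2² · 5 · 7³
7740 = 2² · 3² · 5 · 43
Common: 2² · 5 = 20

20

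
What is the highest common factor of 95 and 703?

95 = 5 · 19
703 = 19 · 37
Common: 19 = 19

19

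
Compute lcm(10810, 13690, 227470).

14636102210

10810 = 2 · 5 · 23 · 47; 13690 = 2 · 5 · 37²; 227470 = 2 · 5 · 23² · 43
lcm takes max exponent of each prime: 2 · 5 · 23² · 37² · 43 · 47 = 14636102210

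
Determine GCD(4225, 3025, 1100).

25

4225 = 5² · 13²; 3025 = 5² · 11²; 1100 = 2² · 5² · 11
gcd takes min exponent of each prime: 5² = 25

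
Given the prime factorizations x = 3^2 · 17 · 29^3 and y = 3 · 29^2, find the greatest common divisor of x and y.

2523

min exponent per shared prime: 3 · 29^2 = 2523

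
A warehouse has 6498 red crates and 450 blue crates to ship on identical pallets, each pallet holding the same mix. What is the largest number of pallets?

6498 = 2 · 3² · 19²
450 = 2 · 3² · 5²
Common: 2 · 3² = 18

18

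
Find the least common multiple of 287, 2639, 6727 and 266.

3951211082

287 = 7 · 41; 2639 = 7 · 13 · 29; 6727 = 7 · 31²; 266 = 2 · 7 · 19
lcm takes max exponent of each prime: 2 · 7 · 13 · 19 · 29 · 31² · 41 = 3951211082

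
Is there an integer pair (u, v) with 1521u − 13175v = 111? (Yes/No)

Yes

By Bézout, 1521u − 13175v = 111 has integer solutions iff gcd(1521, 13175) | 111.
Euclid: 13175 = 8·1521 + 1007; 1521 = 1·1007 + 514; 1007 = 1·514 + 493; 514 = 1·493 + 21; 493 = 23·21 + 10; 21 = 2·10 + 1; 10 = 10·1 + 0. gcd = 1; 111 mod 1 = 0. Yes.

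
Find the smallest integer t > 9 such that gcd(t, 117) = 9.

Multiples of 9 above 9: 9·2, 9·3, … . Need the cofactor coprime to 117/9 = 13.
Checking s = 2, 3, … the first with gcd(s, 13) = 1 is s = 2, giving 18.

18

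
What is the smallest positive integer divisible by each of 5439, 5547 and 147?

lcm(5439, 5547) = 5439·5547/gcd = 30170133/3 = 10056711
lcm(10056711, 147) = 10056711·147/gcd = 1478336517/147 = 10056711

10056711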